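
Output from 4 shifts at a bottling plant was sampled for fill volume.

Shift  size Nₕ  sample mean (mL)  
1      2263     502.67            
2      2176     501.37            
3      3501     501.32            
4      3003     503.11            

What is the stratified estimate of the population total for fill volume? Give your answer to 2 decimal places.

5494483.98

1: 2263·502.67 = 1137542.21
2: 2176·501.37 = 1090981.12
3: 3501·501.32 = 1755121.32
4: 3003·503.11 = 1510839.33
τ̂ = Σ Nₕx̄ₕ = 5494483.98.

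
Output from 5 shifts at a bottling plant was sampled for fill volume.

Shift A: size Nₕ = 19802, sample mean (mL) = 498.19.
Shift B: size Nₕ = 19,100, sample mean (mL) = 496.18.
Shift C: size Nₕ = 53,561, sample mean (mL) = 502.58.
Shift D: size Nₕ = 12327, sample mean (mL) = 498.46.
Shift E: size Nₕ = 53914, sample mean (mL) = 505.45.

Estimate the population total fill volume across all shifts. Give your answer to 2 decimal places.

A: 19802·498.19 = 9865158.38
B: 19100·496.18 = 9477038
C: 53561·502.58 = 26918687.38
D: 12327·498.46 = 6144516.42
E: 53914·505.45 = 27250831.3
τ̂ = Σ Nₕx̄ₕ = 79656231.48.

79656231.48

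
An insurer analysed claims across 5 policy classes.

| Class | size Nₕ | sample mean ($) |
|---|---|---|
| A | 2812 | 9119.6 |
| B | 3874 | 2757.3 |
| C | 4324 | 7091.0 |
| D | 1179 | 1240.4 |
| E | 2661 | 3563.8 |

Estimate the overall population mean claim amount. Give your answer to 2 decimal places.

x̄_st = (Σ Nₕx̄ₕ) / (Σ Nₕ) = (2812·9119.6 + 3874·2757.3 + 4324·7091.0 + 1179·1240.4 + 2661·3563.8) / 14850
= 77933282.8 / 14850 = 5248.0325... → 5248.03.

5248.03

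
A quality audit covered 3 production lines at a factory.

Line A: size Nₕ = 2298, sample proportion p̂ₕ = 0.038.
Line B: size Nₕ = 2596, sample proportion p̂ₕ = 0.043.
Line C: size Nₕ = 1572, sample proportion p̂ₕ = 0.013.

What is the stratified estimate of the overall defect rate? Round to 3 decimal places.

Wₕ = Nₕ/N with N = 6466: 0.3554, 0.4015, 0.2431.
p̂_st = 0.3554·0.038 + 0.4015·0.043 + 0.2431·0.013 ≈ 0.03393... → 0.034.

0.034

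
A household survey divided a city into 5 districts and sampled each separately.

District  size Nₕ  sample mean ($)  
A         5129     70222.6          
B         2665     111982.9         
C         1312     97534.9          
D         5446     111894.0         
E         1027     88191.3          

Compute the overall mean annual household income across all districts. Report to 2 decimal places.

x̄_st = (Σ Nₕx̄ₕ) / (Σ Nₕ) = (5129·70222.6 + 2665·111982.9 + 1312·97534.9 + 5446·111894.0 + 1027·88191.3) / 15579
= 1486519121.8 / 15579 = 95418.1348... → 95418.13.

95418.13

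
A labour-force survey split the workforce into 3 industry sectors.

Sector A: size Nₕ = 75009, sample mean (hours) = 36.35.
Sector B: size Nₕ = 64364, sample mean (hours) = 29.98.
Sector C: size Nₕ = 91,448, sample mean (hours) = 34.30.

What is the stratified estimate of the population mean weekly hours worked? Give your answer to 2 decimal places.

N = 75009 + 64364 + 91448 = 230821.
Overall mean = Σ (Nₕ/N)·x̄ₕ — weight by population share, not a simple average.
Σ Nₕx̄ₕ = 75009·36.35 + 64364·29.98 + 91448·34.30 = 2726577.15 + 1929632.72 + 3136666.4 = 7792876.27.
Divide by N: 7792876.27 / 230821 = 33.7616... → 33.76.

33.76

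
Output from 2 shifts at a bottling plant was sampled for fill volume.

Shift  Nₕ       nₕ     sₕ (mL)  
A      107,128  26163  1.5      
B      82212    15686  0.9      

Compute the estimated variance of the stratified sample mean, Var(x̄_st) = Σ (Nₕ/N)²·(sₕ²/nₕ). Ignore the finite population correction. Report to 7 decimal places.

0.0000373

N = 189340; Wₕ = Nₕ/N.
shift A: (107128/189340)²·1.5²/26163 = 0.0000275306
shift B: (82212/189340)²·0.9²/15686 = 0.0000097355
Sum = 0.0000372661 → 0.0000373.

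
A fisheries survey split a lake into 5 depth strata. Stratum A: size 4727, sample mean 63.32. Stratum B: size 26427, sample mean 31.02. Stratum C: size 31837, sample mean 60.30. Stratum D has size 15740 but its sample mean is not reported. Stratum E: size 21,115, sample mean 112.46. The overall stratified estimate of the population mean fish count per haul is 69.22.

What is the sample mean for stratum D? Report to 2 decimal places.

95.16

Σ Nₕx̄ₕ = N·μ, so 15740·x̄_D = 99846·69.22 − (4727·63.32 + 26427·31.02 + 31837·60.30 + 21115·112.46).
= 6911340.12 − 5413443.18 = 1497896.94.
x̄_D = 1497896.94 / 15740 = 95.1650... → 95.16.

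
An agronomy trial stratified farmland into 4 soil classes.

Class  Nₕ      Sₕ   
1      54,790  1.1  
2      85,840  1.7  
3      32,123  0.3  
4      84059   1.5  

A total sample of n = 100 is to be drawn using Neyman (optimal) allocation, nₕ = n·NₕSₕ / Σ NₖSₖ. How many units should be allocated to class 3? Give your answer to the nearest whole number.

1: NₕSₕ = 54790·1.1 = 60269
2: NₕSₕ = 85840·1.7 = 145928
3: NₕSₕ = 32123·0.3 = 9636.9
4: NₕSₕ = 84059·1.5 = 126088.5
Σ NₕSₕ = 341922.4.
n_3 = 100·9636.9/341922.4 = 2.818... → 3.

3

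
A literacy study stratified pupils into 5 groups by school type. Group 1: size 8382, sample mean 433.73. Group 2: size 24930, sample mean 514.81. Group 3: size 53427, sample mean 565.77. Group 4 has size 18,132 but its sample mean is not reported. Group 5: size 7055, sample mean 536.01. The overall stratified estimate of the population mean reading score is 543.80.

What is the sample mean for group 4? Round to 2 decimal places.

Σ Nₕx̄ₕ = N·μ, so 18132·x̄_4 = 111926·543.80 − (8382·433.73 + 24930·514.81 + 53427·565.77 + 7055·536.01).
= 60865358.8 − 50478682.5 = 10386676.3.
x̄_4 = 10386676.3 / 18132 = 572.8368... → 572.84.

572.84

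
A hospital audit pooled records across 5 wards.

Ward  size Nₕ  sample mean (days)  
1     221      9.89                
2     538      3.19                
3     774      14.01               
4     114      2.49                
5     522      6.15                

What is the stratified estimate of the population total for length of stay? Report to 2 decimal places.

18239.81

1: 221·9.89 = 2185.69
2: 538·3.19 = 1716.22
3: 774·14.01 = 10843.74
4: 114·2.49 = 283.86
5: 522·6.15 = 3210.3
τ̂ = Σ Nₕx̄ₕ = 18239.81.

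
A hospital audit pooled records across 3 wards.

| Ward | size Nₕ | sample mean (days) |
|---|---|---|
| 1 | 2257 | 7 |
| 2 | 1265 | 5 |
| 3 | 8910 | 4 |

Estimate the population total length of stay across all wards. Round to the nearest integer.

57764

1: 2257·7 = 15799
2: 1265·5 = 6325
3: 8910·4 = 35640
τ̂ = Σ Nₕx̄ₕ = 57764.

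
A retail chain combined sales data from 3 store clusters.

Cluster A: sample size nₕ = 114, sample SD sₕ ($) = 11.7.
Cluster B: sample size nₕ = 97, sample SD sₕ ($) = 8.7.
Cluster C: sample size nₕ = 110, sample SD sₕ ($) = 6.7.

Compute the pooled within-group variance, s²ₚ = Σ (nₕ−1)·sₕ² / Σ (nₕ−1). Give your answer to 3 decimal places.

A: (114−1)·11.7² = 113·136.89 = 15468.57
B: (97−1)·8.7² = 96·75.69 = 7266.24
C: (110−1)·6.7² = 109·44.89 = 4893.01
Numerator = 27627.82; denominator = Σ(nₕ−1) = 318.
s²ₚ = 27627.82/318 = 86.87994... → 86.880.

86.880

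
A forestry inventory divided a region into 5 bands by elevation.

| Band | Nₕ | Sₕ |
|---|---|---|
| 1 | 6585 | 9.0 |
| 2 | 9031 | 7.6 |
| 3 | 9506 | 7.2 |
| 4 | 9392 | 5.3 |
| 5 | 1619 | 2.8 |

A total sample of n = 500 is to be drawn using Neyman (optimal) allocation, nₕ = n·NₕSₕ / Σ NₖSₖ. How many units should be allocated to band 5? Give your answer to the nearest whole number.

1: NₕSₕ = 6585·9.0 = 59265
2: NₕSₕ = 9031·7.6 = 68635.6
3: NₕSₕ = 9506·7.2 = 68443.2
4: NₕSₕ = 9392·5.3 = 49777.6
5: NₕSₕ = 1619·2.8 = 4533.2
Σ NₕSₕ = 250654.6.
n_5 = 500·4533.2/250654.6 = 9.043... → 9.

9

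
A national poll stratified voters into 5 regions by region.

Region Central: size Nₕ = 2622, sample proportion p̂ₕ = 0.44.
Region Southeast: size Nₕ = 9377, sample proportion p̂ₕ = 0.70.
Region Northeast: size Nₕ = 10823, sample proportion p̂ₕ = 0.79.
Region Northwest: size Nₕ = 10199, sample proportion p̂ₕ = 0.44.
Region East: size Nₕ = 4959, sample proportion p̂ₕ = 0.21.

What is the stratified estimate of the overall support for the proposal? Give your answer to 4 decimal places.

Wₕ = Nₕ/N with N = 37980: 0.0690, 0.2469, 0.2850, 0.2685, 0.1306.
p̂_st = 0.0690·0.44 + 0.2469·0.70 + 0.2850·0.79 + 0.2685·0.44 + 0.1306·0.21 ≈ 0.573899... → 0.5739.

0.5739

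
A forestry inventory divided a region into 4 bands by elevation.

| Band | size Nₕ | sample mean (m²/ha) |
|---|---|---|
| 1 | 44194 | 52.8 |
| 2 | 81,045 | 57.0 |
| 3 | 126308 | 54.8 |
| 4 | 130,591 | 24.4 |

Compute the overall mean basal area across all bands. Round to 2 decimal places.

44.65

N = 44194 + 81045 + 126308 + 130591 = 382138.
Weight each subgroup mean by Nₕ/N and sum.
Σ Nₕx̄ₕ = 44194·52.8 + 81045·57.0 + 126308·54.8 + 130591·24.4 = 2333443.2 + 4619565 + 6921678.4 + 3186420.4 = 17061107.
Divide by N: 17061107 / 382138 = 44.6465... → 44.65.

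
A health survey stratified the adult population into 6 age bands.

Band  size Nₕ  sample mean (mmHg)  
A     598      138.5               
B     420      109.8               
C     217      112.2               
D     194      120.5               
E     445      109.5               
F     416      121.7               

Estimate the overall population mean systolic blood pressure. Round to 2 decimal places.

120.53

N = 2290; weights Wₕ = Nₕ/N = (0.2611, 0.1834, 0.0948, 0.0847, 0.1943, 0.1817).
x̄_st = Σ Wₕ·x̄ₕ = 0.2611·138.5 + 0.1834·109.8 + 0.0948·112.2 + 0.0847·120.5 + 0.1943·109.5 + 0.1817·121.7 ≈ 120.5319...
→ 120.53.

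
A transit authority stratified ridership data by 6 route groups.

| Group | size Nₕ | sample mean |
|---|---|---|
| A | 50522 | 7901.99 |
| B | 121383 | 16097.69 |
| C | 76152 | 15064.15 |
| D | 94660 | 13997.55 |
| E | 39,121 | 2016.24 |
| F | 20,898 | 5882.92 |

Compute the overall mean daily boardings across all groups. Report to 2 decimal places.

12482.62

x̄_st = (Σ Nₕx̄ₕ) / (Σ Nₕ) = (50522·7901.99 + 121383·16097.69 + 76152·15064.15 + 94660·13997.55 + 39121·2016.24 + 20898·5882.92) / 402736
= 5027202065.05 / 402736 = 12482.6240... → 12482.62.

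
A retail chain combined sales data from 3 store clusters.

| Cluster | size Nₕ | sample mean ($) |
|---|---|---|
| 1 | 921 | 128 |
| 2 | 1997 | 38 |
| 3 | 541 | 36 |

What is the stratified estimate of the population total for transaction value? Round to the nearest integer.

Population total = Σ Nₕ·x̄ₕ (each stratum's size times its mean).
921·128 + 1997·38 + 541·36 = 117888 + 75886 + 19476 = 213250.

213250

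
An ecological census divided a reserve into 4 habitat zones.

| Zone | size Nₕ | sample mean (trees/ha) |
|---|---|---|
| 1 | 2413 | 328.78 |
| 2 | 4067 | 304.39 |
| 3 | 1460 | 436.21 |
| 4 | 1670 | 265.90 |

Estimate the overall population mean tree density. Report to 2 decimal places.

323.85

N = 9610; weights Wₕ = Nₕ/N = (0.2511, 0.4232, 0.1519, 0.1738).
x̄_st = Σ Wₕ·x̄ₕ = 0.2511·328.78 + 0.4232·304.39 + 0.1519·436.21 + 0.1738·265.90 ≈ 323.8522...
→ 323.85.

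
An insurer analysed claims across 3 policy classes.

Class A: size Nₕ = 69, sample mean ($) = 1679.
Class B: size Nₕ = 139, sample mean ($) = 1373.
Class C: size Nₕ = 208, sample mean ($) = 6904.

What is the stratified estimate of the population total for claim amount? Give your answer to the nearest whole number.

Estimate total by summing Nₕ·x̄ₕ over strata.
69·1679 + 139·1373 + 208·6904 = 115851 + 190847 + 1436032 = 1742730.

1742730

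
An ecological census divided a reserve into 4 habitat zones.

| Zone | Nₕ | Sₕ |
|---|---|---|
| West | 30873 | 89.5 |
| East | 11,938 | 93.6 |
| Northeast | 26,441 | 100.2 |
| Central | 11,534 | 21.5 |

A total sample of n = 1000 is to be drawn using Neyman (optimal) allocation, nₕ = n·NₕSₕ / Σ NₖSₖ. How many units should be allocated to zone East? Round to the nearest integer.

165

West: NₕSₕ = 30873·89.5 = 2763133.5
East: NₕSₕ = 11938·93.6 = 1117396.8
Northeast: NₕSₕ = 26441·100.2 = 2649388.2
Central: NₕSₕ = 11534·21.5 = 247981
Σ NₕSₕ = 6777899.5.
n_East = 1000·1117396.8/6777899.5 = 164.859... → 165.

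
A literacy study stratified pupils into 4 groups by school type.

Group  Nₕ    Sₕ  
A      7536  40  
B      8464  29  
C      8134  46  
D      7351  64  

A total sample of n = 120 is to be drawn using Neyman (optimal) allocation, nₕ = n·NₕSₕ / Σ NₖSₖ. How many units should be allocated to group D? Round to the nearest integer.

41

Σ NₕSₕ = 7536·40 + 8464·29 + 8134·46 + 7351·64 = 1391524.
Share for D: 470464/1391524 = 0.33809.
n_D = 120 × 0.33809 = 40.571... → 41.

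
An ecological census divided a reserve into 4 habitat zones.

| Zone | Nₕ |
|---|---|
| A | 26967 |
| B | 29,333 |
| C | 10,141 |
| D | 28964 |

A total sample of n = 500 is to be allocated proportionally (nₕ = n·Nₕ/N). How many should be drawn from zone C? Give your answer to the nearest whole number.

53

Share of zone C = 10141/95405 = 0.10629.
Allocate 500 × 0.10629 = 53.147... → 53.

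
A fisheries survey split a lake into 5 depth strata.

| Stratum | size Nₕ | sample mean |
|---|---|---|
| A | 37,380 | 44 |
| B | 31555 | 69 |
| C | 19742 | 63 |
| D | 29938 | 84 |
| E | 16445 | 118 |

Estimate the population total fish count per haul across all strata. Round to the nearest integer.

A: 37380·44 = 1644720
B: 31555·69 = 2177295
C: 19742·63 = 1243746
D: 29938·84 = 2514792
E: 16445·118 = 1940510
τ̂ = Σ Nₕx̄ₕ = 9521063.

9521063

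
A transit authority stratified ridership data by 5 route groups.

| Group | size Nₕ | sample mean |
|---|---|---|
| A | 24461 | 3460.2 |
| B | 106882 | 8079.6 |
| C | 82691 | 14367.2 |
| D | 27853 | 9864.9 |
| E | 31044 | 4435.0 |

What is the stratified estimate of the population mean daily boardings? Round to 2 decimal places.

9338.22

N = 24461 + 106882 + 82691 + 27853 + 31044 = 272931.
Overall mean = Σ (Nₕ/N)·x̄ₕ — weight by population share, not a simple average.
Σ Nₕx̄ₕ = 24461·3460.2 + 106882·8079.6 + 82691·14367.2 + 27853·9864.9 + 31044·4435.0 = 84639952.2 + 863563807.2 + 1188038135.2 + 274767059.7 + 137680140 = 2548689094.3.
Divide by N: 2548689094.3 / 272931 = 9338.2177... → 9338.22.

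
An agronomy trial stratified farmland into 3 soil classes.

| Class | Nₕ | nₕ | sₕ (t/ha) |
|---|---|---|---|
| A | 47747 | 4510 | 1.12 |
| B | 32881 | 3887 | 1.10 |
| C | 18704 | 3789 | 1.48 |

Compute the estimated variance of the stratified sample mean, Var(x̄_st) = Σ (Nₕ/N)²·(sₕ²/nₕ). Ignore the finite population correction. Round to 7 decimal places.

0.0001189

N = 99332; Wₕ = Nₕ/N.
class A: (47747/99332)²·1.12²/4510 = 0.0000642648
class B: (32881/99332)²·1.10²/3887 = 0.0000341101
class C: (18704/99332)²·1.48²/3789 = 0.0000204970
Sum = 0.0001188718 → 0.0001189.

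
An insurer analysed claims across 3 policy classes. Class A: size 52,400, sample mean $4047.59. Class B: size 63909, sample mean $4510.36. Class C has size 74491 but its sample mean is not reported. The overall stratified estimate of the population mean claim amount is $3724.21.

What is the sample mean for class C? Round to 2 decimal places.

Σ Nₕx̄ₕ = N·μ, so 74491·x̄_C = 190800·3724.21 − (52400·4047.59 + 63909·4510.36).
= 710579268 − 500346313.24 = 210232954.76.
x̄_C = 210232954.76 / 74491 = 2822.2598... → 2822.26.

2822.26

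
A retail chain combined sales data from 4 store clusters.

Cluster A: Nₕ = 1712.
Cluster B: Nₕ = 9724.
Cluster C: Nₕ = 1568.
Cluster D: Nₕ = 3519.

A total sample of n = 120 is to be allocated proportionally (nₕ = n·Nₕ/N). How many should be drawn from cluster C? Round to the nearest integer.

N = 1712 + 9724 + 1568 + 3519 = 16523.
n_C = 120·1568/16523 = 11.388... → 11.

11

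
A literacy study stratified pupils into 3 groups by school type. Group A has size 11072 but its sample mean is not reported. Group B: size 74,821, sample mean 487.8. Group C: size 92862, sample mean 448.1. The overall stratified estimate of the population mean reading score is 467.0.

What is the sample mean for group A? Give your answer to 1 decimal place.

485.0

N = 11072 + 74821 + 92862 = 178755.
Overall total = μ·N = 467.0·178755 = 83478585.
Subtract the known strata: 74821·487.8 + 92862·448.1 = 78109146.
Remaining total for group A: 83478585 − 78109146 = 5369439.
Divide by its size: 5369439 / 11072 = 484.957... → 485.0.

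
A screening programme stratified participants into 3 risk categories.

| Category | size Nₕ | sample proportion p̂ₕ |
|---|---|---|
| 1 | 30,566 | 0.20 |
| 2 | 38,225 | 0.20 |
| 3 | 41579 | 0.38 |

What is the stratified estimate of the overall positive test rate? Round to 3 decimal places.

0.268

N = 30566 + 38225 + 41579 = 110370.
Overall proportion = Σ (Nₕ/N)·p̂ₕ.
Σ Nₕp̂ₕ = 6113.2 + 7645 + 15800.02 = 29558.22.
29558.22 / 110370 = 0.26781... → 0.268.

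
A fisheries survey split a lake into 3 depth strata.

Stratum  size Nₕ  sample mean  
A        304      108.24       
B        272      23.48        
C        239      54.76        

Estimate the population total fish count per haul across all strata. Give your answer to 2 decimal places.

52379.16

A: 304·108.24 = 32904.96
B: 272·23.48 = 6386.56
C: 239·54.76 = 13087.64
τ̂ = Σ Nₕx̄ₕ = 52379.16.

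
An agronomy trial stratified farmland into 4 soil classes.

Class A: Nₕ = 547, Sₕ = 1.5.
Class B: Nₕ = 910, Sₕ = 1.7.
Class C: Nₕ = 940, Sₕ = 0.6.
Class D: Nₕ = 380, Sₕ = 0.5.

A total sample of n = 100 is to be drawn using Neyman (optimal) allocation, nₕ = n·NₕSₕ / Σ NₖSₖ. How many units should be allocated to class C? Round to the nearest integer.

Σ NₕSₕ = 547·1.5 + 910·1.7 + 940·0.6 + 380·0.5 = 3121.5.
Share for C: 564/3121.5 = 0.18068.
n_C = 100 × 0.18068 = 18.068... → 18.

18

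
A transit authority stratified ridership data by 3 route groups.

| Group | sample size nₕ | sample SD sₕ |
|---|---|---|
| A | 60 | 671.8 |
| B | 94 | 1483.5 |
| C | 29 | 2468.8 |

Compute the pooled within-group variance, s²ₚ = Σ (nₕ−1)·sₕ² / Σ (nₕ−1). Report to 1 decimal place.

2233103.7

Degrees of freedom: 59 + 93 + 28 = 180.
Σ(nₕ−1)sₕ² = 59·451315.24 + 93·2200772.25 + 28·6094973.44 = 401958674.73.
s²ₚ = 401958674.73 / 180 = 2233103.749... → 2233103.7.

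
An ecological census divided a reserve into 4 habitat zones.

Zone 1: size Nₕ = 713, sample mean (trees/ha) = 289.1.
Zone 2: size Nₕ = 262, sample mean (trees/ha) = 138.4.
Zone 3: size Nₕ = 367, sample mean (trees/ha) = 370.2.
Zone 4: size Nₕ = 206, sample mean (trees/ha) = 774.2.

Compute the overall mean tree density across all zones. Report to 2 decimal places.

N = 1548; weights Wₕ = Nₕ/N = (0.4606, 0.1693, 0.2371, 0.1331).
x̄_st = Σ Wₕ·x̄ₕ = 0.4606·289.1 + 0.1693·138.4 + 0.2371·370.2 + 0.1331·774.2 ≈ 347.3758...
→ 347.38.

347.38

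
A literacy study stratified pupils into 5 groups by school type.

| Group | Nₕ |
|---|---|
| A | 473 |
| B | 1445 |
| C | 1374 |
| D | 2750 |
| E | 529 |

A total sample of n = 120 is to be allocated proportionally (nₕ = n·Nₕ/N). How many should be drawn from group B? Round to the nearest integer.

Share of group B = 1445/6571 = 0.21991.
Allocate 120 × 0.21991 = 26.389... → 26.

26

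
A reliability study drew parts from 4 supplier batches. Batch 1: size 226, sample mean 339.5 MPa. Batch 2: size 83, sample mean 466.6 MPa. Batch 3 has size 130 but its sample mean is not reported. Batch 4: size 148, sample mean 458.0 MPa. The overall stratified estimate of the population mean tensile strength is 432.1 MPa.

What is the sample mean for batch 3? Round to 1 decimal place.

541.6

Σ Nₕx̄ₕ = N·μ, so 130·x̄_3 = 587·432.1 − (226·339.5 + 83·466.6 + 148·458.0).
= 253642.7 − 183238.8 = 70403.9.
x̄_3 = 70403.9 / 130 = 541.568... → 541.6.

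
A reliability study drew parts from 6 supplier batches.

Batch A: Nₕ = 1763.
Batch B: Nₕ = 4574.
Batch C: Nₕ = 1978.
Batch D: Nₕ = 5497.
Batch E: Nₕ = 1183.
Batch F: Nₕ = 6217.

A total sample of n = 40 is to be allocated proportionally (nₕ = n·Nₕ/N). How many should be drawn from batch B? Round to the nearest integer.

9

Share of batch B = 4574/21212 = 0.21563.
Allocate 40 × 0.21563 = 8.625... → 9.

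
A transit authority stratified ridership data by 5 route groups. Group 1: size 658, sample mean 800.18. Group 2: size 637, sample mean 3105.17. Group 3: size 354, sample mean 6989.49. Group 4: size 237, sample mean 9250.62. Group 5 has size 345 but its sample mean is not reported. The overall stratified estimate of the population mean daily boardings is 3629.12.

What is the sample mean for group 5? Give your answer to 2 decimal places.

N = 658 + 637 + 354 + 237 + 345 = 2231.
Overall total = μ·N = 3629.12·2231 = 8096566.72.
Subtract the known strata: 658·800.18 + 637·3105.17 + 354·6989.49 + 237·9250.62 = 7171188.13.
Remaining total for group 5: 8096566.72 − 7171188.13 = 925378.59.
Divide by its size: 925378.59 / 345 = 2682.2568... → 2682.26.

2682.26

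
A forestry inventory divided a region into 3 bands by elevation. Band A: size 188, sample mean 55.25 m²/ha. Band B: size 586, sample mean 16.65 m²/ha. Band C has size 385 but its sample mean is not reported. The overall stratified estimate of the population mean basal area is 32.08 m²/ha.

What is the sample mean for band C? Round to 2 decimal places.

Σ Nₕx̄ₕ = N·μ, so 385·x̄_C = 1159·32.08 − (188·55.25 + 586·16.65).
= 37180.72 − 20143.9 = 17036.82.
x̄_C = 17036.82 / 385 = 44.2515... → 44.25.

44.25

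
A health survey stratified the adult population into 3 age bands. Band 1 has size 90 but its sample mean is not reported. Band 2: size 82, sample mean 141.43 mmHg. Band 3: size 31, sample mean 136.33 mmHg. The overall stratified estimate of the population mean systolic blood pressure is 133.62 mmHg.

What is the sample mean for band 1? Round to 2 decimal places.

N = 90 + 82 + 31 = 203.
Overall total = μ·N = 133.62·203 = 27124.86.
Subtract the known strata: 82·141.43 + 31·136.33 = 15823.49.
Remaining total for band 1: 27124.86 − 15823.49 = 11301.37.
Divide by its size: 11301.37 / 90 = 125.5708... → 125.57.

125.57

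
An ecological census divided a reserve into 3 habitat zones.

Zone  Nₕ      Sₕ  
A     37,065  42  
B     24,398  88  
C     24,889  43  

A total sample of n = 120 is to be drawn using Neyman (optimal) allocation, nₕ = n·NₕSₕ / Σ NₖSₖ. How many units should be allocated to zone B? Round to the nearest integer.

A: NₕSₕ = 37065·42 = 1556730
B: NₕSₕ = 24398·88 = 2147024
C: NₕSₕ = 24889·43 = 1070227
Σ NₕSₕ = 4773981.
n_B = 120·2147024/4773981 = 53.968... → 54.

54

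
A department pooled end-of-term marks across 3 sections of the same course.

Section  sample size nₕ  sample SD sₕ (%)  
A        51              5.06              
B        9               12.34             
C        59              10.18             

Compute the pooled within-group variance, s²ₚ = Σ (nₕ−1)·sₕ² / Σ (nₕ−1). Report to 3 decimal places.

73.354

A: (51−1)·5.06² = 50·25.6036 = 1280.18
B: (9−1)·12.34² = 8·152.2756 = 1218.2048
C: (59−1)·10.18² = 58·103.6324 = 6010.6792
Numerator = 8509.064; denominator = Σ(nₕ−1) = 116.
s²ₚ = 8509.064/116 = 73.354 → 73.354.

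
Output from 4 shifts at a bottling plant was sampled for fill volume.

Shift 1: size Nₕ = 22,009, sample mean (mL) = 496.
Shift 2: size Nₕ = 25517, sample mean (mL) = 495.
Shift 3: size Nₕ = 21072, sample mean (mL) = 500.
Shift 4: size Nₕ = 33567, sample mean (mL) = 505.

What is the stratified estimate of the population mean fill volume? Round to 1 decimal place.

499.5

N = 22009 + 25517 + 21072 + 33567 = 102165.
Weight each subgroup mean by Nₕ/N and sum.
Σ Nₕx̄ₕ = 22009·496 + 25517·495 + 21072·500 + 33567·505 = 10916464 + 12630915 + 10536000 + 16951335 = 51034714.
Divide by N: 51034714 / 102165 = 499.532... → 499.5.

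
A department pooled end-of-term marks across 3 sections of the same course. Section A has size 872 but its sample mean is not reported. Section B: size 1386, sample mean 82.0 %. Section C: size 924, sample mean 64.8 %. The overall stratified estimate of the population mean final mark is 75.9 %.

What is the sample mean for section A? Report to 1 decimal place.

78.0

N = 872 + 1386 + 924 = 3182.
Overall total = μ·N = 75.9·3182 = 241513.8.
Subtract the known strata: 1386·82.0 + 924·64.8 = 173527.2.
Remaining total for section A: 241513.8 − 173527.2 = 67986.6.
Divide by its size: 67986.6 / 872 = 77.966... → 78.0.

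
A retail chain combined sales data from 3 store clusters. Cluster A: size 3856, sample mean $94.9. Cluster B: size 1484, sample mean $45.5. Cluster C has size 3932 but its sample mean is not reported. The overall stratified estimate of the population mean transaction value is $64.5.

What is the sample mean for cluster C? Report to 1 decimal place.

Σ Nₕx̄ₕ = N·μ, so 3932·x̄_C = 9272·64.5 − (3856·94.9 + 1484·45.5).
= 598044 − 433456.4 = 164587.6.
x̄_C = 164587.6 / 3932 = 41.858... → 41.9.

41.9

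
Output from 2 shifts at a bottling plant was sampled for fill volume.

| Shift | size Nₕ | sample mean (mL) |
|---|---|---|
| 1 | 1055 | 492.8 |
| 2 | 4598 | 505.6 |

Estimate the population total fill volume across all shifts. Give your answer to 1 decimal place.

2844652.8

Estimate total by summing Nₕ·x̄ₕ over strata.
1055·492.8 + 4598·505.6 = 519904 + 2324748.8 = 2844652.8.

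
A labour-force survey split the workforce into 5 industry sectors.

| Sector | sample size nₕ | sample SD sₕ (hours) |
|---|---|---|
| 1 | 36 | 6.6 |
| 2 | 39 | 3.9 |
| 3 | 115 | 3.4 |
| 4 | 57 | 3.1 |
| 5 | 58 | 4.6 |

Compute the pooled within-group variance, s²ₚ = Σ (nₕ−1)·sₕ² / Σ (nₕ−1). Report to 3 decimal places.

17.216

Degrees of freedom: 35 + 38 + 114 + 56 + 57 = 300.
Σ(nₕ−1)sₕ² = 35·43.56 + 38·15.21 + 114·11.56 + 56·9.61 + 57·21.16 = 5164.7.
s²ₚ = 5164.7 / 300 = 17.21567... → 17.216.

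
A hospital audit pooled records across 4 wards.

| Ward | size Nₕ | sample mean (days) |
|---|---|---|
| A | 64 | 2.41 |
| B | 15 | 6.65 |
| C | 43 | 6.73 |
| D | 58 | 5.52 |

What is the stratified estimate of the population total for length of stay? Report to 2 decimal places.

A: 64·2.41 = 154.24
B: 15·6.65 = 99.75
C: 43·6.73 = 289.39
D: 58·5.52 = 320.16
τ̂ = Σ Nₕx̄ₕ = 863.54.

863.54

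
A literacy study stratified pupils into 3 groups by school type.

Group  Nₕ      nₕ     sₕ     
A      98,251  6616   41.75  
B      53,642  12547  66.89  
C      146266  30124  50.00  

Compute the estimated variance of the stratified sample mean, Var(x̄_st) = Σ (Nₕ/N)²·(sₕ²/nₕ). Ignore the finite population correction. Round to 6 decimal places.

0.060123

N = 298159; Wₕ = Nₕ/N.
group A: (98251/298159)²·41.75²/6616 = 0.028608532
group B: (53642/298159)²·66.89²/12547 = 0.011542412
group C: (146266/298159)²·50.00²/30124 = 0.019971850
Sum = 0.060122794 → 0.060123.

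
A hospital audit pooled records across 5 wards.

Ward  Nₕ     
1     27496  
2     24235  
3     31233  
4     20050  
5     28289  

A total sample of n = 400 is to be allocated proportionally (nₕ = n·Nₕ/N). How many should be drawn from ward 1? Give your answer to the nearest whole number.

N = 27496 + 24235 + 31233 + 20050 + 28289 = 131303.
n_1 = 400·27496/131303 = 83.764... → 84.

84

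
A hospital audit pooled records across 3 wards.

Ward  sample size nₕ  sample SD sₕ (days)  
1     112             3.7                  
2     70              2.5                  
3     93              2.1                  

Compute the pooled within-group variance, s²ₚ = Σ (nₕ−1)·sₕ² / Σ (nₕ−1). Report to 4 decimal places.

1: (112−1)·3.7² = 111·13.69 = 1519.59
2: (70−1)·2.5² = 69·6.25 = 431.25
3: (93−1)·2.1² = 92·4.41 = 405.72
Numerator = 2356.56; denominator = Σ(nₕ−1) = 272.
s²ₚ = 2356.56/272 = 8.663824... → 8.6638.

8.6638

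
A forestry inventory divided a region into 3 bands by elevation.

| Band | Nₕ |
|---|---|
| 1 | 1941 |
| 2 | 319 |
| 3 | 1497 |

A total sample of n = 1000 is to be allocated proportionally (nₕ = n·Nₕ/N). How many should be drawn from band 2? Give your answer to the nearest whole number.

85

N = 1941 + 319 + 1497 = 3757.
n_2 = 1000·319/3757 = 84.908... → 85.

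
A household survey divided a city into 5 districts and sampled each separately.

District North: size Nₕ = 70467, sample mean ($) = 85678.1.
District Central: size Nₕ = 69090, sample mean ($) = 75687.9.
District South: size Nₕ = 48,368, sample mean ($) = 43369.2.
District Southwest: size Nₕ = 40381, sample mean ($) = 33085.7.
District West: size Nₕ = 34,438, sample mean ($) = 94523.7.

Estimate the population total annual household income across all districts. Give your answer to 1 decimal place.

North: 70467·85678.1 = 6037478672.7
Central: 69090·75687.9 = 5229277011
South: 48368·43369.2 = 2097681465.6
Southwest: 40381·33085.7 = 1336033651.7
West: 34438·94523.7 = 3255207180.6
τ̂ = Σ Nₕx̄ₕ = 17955677981.6.

17955677981.6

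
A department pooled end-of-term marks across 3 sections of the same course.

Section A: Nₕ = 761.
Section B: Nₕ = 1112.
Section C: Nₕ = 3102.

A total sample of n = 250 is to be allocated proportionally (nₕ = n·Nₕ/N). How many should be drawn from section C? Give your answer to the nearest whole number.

156

N = 761 + 1112 + 3102 = 4975.
n_C = 250·3102/4975 = 155.879... → 156.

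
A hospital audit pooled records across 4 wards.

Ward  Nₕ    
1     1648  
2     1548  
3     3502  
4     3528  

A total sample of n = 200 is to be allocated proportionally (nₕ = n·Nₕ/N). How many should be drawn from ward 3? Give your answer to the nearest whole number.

Share of ward 3 = 3502/10226 = 0.34246.
Allocate 200 × 0.34246 = 68.492... → 68.

68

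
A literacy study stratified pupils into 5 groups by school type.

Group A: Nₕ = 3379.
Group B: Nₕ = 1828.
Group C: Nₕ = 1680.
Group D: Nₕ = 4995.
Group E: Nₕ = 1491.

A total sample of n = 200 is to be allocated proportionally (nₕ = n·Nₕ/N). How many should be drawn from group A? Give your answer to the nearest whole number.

51

N = 3379 + 1828 + 1680 + 4995 + 1491 = 13373.
n_A = 200·3379/13373 = 50.535... → 51.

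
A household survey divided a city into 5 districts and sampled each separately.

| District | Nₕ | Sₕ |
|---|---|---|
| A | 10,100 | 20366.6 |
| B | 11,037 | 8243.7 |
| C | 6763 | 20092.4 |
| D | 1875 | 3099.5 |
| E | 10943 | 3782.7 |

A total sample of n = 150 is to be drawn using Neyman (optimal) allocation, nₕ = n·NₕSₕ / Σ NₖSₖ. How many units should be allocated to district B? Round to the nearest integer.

28

A: NₕSₕ = 10100·20366.6 = 205702660
B: NₕSₕ = 11037·8243.7 = 90985716.9
C: NₕSₕ = 6763·20092.4 = 135884901.2
D: NₕSₕ = 1875·3099.5 = 5811562.5
E: NₕSₕ = 10943·3782.7 = 41394086.1
Σ NₕSₕ = 479778926.7.
n_B = 150·90985716.9/479778926.7 = 28.446... → 28.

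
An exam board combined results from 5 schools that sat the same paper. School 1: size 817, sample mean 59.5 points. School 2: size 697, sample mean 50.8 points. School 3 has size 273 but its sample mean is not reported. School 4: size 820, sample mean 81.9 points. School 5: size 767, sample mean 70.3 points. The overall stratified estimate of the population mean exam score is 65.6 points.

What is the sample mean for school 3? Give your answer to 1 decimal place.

Σ Nₕx̄ₕ = N·μ, so 273·x̄_3 = 3374·65.6 − (817·59.5 + 697·50.8 + 820·81.9 + 767·70.3).
= 221334.4 − 205097.2 = 16237.2.
x̄_3 = 16237.2 / 273 = 59.477... → 59.5.

59.5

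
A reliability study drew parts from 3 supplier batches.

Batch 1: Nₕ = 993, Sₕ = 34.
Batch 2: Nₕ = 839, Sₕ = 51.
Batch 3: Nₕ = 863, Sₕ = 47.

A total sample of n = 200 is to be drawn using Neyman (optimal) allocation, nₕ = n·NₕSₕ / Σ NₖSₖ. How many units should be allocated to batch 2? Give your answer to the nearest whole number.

1: NₕSₕ = 993·34 = 33762
2: NₕSₕ = 839·51 = 42789
3: NₕSₕ = 863·47 = 40561
Σ NₕSₕ = 117112.
n_2 = 200·42789/117112 = 73.074... → 73.

73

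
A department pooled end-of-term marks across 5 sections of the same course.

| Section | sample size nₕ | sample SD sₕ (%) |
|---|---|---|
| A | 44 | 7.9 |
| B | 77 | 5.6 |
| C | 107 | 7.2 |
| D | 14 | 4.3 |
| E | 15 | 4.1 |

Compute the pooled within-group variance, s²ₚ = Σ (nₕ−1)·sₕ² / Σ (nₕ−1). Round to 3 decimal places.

43.801

A: (44−1)·7.9² = 43·62.41 = 2683.63
B: (77−1)·5.6² = 76·31.36 = 2383.36
C: (107−1)·7.2² = 106·51.84 = 5495.04
D: (14−1)·4.3² = 13·18.49 = 240.37
E: (15−1)·4.1² = 14·16.81 = 235.34
Numerator = 11037.74; denominator = Σ(nₕ−1) = 252.
s²ₚ = 11037.74/252 = 43.80056... → 43.801.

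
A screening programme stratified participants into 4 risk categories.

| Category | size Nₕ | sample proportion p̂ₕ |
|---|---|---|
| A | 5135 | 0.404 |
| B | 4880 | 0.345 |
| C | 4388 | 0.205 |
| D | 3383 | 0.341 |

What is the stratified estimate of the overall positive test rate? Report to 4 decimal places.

N = 5135 + 4880 + 4388 + 3383 = 17786.
Overall proportion = Σ (Nₕ/N)·p̂ₕ.
Σ Nₕp̂ₕ = 2074.54 + 1683.6 + 899.54 + 1153.603 = 5811.283.
5811.283 / 17786 = 0.326734... → 0.3267.

0.3267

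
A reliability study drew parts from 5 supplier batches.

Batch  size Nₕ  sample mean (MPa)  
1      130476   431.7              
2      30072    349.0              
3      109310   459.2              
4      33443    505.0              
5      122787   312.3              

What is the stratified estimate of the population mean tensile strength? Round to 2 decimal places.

404.26

N = 426088; weights Wₕ = Nₕ/N = (0.3062, 0.0706, 0.2565, 0.0785, 0.2882).
x̄_st = Σ Wₕ·x̄ₕ = 0.3062·431.7 + 0.0706·349.0 + 0.2565·459.2 + 0.0785·505.0 + 0.2882·312.3 ≈ 404.2636...
→ 404.26.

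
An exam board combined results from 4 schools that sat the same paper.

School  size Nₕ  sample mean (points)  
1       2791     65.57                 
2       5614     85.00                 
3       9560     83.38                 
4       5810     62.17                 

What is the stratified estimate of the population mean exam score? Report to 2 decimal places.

76.49

N = 2791 + 5614 + 9560 + 5810 = 23775.
The stratified mean weights each stratum mean by its population share Nₕ/N.
Σ Nₕx̄ₕ = 2791·65.57 + 5614·85.00 + 9560·83.38 + 5810·62.17 = 183005.87 + 477190 + 797112.8 + 361207.7 = 1818516.37.
Divide by N: 1818516.37 / 23775 = 76.4886... → 76.49.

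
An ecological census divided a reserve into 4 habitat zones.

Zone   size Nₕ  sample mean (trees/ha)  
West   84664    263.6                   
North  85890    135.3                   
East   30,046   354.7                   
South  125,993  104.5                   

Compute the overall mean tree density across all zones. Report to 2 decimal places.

x̄_st = (Σ Nₕx̄ₕ) / (Σ Nₕ) = (84664·263.6 + 85890·135.3 + 30046·354.7 + 125993·104.5) / 326593
= 57761932.1 / 326593 = 176.8621... → 176.86.

176.86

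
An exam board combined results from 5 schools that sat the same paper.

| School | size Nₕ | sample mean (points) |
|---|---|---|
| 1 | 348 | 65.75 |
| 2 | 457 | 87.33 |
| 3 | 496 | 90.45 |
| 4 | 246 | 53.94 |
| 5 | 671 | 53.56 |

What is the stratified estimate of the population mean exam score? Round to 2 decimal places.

x̄_st = (Σ Nₕx̄ₕ) / (Σ Nₕ) = (348·65.75 + 457·87.33 + 496·90.45 + 246·53.94 + 671·53.56) / 2218
= 156862.01 / 2218 = 70.7223... → 70.72.

70.72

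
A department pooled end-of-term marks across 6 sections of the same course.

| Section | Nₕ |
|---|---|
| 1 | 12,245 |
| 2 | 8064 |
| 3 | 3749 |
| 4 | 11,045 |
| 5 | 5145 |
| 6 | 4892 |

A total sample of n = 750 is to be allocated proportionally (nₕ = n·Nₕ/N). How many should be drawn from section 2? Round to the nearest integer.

N = 12245 + 8064 + 3749 + 11045 + 5145 + 4892 = 45140.
n_2 = 750·8064/45140 = 133.983... → 134.

134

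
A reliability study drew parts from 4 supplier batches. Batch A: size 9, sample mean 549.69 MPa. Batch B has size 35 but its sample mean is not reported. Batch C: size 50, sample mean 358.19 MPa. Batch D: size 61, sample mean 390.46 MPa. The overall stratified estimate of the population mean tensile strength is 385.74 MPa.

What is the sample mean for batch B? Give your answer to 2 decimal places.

374.71

N = 9 + 35 + 50 + 61 = 155.
Overall total = μ·N = 385.74·155 = 59789.7.
Subtract the known strata: 9·549.69 + 50·358.19 + 61·390.46 = 46674.77.
Remaining total for batch B: 59789.7 − 46674.77 = 13114.93.
Divide by its size: 13114.93 / 35 = 374.7123... → 374.71.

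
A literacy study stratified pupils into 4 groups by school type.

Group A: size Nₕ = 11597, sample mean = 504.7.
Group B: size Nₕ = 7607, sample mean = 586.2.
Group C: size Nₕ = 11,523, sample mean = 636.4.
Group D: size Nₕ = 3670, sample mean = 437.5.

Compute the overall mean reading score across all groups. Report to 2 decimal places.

x̄_st = (Σ Nₕx̄ₕ) / (Σ Nₕ) = (11597·504.7 + 7607·586.2 + 11523·636.4 + 3670·437.5) / 34397
= 19251091.5 / 34397 = 559.6736... → 559.67.

559.67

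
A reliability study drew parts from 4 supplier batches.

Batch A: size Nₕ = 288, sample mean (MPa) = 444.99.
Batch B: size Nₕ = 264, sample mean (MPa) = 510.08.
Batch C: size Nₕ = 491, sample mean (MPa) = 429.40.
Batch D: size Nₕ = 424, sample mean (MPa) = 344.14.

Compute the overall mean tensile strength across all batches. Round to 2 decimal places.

422.34

x̄_st = (Σ Nₕx̄ₕ) / (Σ Nₕ) = (288·444.99 + 264·510.08 + 491·429.40 + 424·344.14) / 1467
= 619569 / 1467 = 422.3374... → 422.34.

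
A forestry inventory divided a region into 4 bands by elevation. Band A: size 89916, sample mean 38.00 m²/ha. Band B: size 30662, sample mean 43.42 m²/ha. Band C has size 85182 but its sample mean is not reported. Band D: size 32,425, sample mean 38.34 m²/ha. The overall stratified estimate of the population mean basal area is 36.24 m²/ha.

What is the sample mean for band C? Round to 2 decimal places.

31.00

Σ Nₕx̄ₕ = N·μ, so 85182·x̄_C = 238185·36.24 − (89916·38.00 + 30662·43.42 + 32425·38.34).
= 8631824.4 − 5991326.54 = 2640497.86.
x̄_C = 2640497.86 / 85182 = 30.9983... → 31.00.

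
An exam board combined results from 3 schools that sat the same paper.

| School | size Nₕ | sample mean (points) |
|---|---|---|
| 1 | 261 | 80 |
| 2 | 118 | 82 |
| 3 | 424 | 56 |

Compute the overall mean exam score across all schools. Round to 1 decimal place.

x̄_st = (Σ Nₕx̄ₕ) / (Σ Nₕ) = (261·80 + 118·82 + 424·56) / 803
= 54300 / 803 = 67.621... → 67.6.

67.6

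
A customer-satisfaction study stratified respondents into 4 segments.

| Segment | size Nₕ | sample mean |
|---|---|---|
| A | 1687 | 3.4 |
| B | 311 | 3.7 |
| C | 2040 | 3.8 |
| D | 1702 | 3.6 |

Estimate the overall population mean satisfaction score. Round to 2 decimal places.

N = 1687 + 311 + 2040 + 1702 = 5740.
The stratified mean weights each stratum mean by its population share Nₕ/N.
Σ Nₕx̄ₕ = 1687·3.4 + 311·3.7 + 2040·3.8 + 1702·3.6 = 5735.8 + 1150.7 + 7752 + 6127.2 = 20765.7.
Divide by N: 20765.7 / 5740 = 3.6177... → 3.62.

3.62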